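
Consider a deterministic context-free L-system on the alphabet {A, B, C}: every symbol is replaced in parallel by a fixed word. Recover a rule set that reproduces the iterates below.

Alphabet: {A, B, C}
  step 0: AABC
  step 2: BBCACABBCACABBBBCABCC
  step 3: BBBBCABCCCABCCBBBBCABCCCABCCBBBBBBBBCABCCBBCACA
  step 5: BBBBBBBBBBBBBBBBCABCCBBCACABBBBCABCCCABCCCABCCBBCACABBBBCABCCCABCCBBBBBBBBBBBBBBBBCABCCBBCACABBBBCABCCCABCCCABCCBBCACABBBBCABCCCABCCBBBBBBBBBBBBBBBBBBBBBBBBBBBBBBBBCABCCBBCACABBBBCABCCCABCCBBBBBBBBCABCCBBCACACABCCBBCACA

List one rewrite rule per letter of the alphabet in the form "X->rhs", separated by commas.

  step 2 ⇒ step 3: BBCACABBCACABBBBCABCC ⇒ BB·BB·CA·BCC·CA·BCC·BB·BB·CA·BCC·CA·BCC·BB·BB·BB·BB·CA·BCC·BB·CA·CA
    A ↦ BCC
    B ↦ BB
    C ↦ CA

A->BCC, B->BB, C->CA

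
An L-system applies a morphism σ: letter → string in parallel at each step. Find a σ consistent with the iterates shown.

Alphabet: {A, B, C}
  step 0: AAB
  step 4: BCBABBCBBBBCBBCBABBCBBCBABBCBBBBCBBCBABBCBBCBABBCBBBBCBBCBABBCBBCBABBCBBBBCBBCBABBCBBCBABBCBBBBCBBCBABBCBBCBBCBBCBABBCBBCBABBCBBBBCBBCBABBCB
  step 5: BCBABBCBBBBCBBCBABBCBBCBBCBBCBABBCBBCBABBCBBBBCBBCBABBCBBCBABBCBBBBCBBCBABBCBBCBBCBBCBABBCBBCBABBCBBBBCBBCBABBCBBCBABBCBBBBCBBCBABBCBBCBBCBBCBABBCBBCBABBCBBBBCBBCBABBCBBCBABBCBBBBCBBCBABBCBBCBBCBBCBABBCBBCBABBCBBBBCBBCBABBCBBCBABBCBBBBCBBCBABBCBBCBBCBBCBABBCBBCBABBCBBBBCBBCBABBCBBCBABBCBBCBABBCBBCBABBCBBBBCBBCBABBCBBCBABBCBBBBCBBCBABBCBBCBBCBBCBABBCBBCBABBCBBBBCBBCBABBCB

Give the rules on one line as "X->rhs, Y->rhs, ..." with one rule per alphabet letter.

A->BB, B->BCB, C->AB

  step 4 ⇒ step 5: BCBABBCBBBBCBBCBABBCBBCBABBCBBBBCBBCBABBCBBCBABBCBBBBCBBCBABBCBBCBABBCBBBBCBBCBABBCBBCBABBCBBBBCBBCBABBCBBCBBCBBCBABBCBBCBABBCBBBBCBBCBABBCB ⇒ BCB·AB·BCB·BB·BCB·BCB·AB·BCB·BCB·BCB·BCB·AB·BCB·BCB·AB·BCB·BB·BCB·BCB·AB·BCB·BCB·AB·BCB·BB·BCB·BCB·AB·BCB·BCB·BCB·BCB·AB·BCB·BCB·AB·BCB·BB·BCB·BCB·AB·BCB·BCB·AB·BCB·BB·BCB·BCB·AB·BCB·BCB·BCB·BCB·AB·BCB·BCB·AB·BCB·BB·BCB·BCB·AB·BCB·BCB·AB·BCB·BB·BCB·BCB·AB·BCB·BCB·BCB·BCB·AB·BCB·BCB·AB·BCB·BB·BCB·BCB·AB·BCB·BCB·AB·BCB·BB·BCB·BCB·AB·BCB·BCB·BCB·BCB·AB·BCB·BCB·AB·BCB·BB·BCB·BCB·AB·BCB·BCB·AB·BCB·BCB·AB·BCB·BCB·AB·BCB·BB·BCB·BCB·AB·BCB·BCB·AB·BCB·BB·BCB·BCB·AB·BCB·BCB·BCB·BCB·AB·BCB·BCB·AB·BCB·BB·BCB·BCB·AB·BCB
    A ↦ BB
    B ↦ BCB
    C ↦ AB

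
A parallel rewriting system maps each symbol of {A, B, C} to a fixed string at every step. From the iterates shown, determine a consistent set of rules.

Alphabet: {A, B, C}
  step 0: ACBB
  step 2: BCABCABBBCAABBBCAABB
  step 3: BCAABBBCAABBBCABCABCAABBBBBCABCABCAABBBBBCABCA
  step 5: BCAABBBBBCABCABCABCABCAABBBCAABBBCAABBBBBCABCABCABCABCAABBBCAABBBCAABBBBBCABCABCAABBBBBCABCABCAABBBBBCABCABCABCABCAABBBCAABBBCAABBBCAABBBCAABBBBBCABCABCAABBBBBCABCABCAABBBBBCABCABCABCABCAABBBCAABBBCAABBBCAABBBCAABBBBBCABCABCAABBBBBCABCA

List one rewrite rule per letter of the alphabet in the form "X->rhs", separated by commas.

A->BB, B->BCA, C->A

  step 2 ⇒ step 3: BCABCABBBCAABBBCAABB ⇒ BCA·A·BB·BCA·A·BB·BCA·BCA·BCA·A·BB·BB·BCA·BCA·BCA·A·BB·BB·BCA·BCA
    A ↦ BB
    B ↦ BCA
    C ↦ A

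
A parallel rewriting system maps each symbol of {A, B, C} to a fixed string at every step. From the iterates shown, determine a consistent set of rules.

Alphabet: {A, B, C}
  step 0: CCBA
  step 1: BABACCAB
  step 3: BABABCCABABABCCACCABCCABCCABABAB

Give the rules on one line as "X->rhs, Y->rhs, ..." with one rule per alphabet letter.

A->B, B->CCA, C->BA

  step 0 ⇒ step 1: CCBA ⇒ BA·BA·CCA·B
    A ↦ B
    B ↦ CCA
    C ↦ BA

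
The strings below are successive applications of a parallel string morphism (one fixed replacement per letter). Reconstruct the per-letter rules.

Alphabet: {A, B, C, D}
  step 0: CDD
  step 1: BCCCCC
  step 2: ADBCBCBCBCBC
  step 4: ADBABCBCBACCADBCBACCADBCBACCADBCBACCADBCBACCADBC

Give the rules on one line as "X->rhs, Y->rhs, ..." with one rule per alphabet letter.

  step 1 ⇒ step 2: BCCCCC ⇒ AD·BC·BC·BC·BC·BC
    B ↦ AD
    C ↦ BC
    A ↦ BA  (constrained at step 2)
  step 0 ⇒ step 1: CDD ⇒ BC·CC·CC
    D ↦ CC

A->BA, B->AD, C->BC, D->CC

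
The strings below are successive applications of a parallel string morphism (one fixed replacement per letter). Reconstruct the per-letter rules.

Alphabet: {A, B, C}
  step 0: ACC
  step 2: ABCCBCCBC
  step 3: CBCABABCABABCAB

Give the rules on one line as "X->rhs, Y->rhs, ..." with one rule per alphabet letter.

A->CB, B->C, C->AB

  step 2 ⇒ step 3: ABCCBCCBC ⇒ CB·C·AB·AB·C·AB·AB·C·AB
    A ↦ CB
    B ↦ C
    C ↦ AB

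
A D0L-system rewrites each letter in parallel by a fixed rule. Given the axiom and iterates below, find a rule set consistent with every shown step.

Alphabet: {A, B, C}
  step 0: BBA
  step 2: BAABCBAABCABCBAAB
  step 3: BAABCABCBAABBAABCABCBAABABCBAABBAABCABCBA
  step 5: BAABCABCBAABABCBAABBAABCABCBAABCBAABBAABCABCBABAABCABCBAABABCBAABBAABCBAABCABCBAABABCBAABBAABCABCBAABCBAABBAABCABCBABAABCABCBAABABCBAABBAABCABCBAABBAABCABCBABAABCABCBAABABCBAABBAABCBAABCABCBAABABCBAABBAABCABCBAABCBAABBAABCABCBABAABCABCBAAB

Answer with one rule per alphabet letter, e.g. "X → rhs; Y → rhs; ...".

A->ABC, B->BA, C->AB

  step 2 ⇒ step 3: BAABCBAABCABCBAAB ⇒ BA·ABC·ABC·BA·AB·BA·ABC·ABC·BA·AB·ABC·BA·AB·BA·ABC·ABC·BA
    A ↦ ABC
    B ↦ BA
    C ↦ AB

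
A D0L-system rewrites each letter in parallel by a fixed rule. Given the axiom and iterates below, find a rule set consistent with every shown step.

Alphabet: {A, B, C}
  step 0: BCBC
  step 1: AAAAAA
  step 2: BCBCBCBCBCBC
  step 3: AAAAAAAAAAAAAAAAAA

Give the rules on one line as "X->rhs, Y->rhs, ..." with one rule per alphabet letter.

A->BC, B->AA, C->A

  step 2 ⇒ step 3: BCBCBCBCBCBC ⇒ AA·A·AA·A·AA·A·AA·A·AA·A·AA·A
    B ↦ AA
    C ↦ A
  step 1 ⇒ step 2: AAAAAA ⇒ BC·BC·BC·BC·BC·BC
    A ↦ BC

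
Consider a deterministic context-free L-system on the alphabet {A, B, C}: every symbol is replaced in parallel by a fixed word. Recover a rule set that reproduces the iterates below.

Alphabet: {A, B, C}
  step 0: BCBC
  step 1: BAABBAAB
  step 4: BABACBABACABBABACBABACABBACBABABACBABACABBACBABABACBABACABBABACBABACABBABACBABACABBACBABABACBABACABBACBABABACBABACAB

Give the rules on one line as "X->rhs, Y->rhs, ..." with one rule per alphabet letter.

A->BAC, B->BA, C->AB

  step 0 ⇒ step 1: BCBC ⇒ BA·AB·BA·AB
    B ↦ BA
    C ↦ AB
    A ↦ BAC  (constrained at step 1)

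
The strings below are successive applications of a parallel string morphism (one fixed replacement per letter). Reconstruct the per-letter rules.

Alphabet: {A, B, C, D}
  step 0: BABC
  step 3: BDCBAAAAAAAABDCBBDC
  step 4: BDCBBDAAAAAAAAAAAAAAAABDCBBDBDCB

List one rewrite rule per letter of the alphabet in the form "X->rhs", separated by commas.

  step 3 ⇒ step 4: BDCBAAAAAAAABDCBBDC ⇒ BD·C·B·BD·AA·AA·AA·AA·AA·AA·AA·AA·BD·C·B·BD·BD·C·B
    A ↦ AA
    B ↦ BD
    C ↦ B
    D ↦ C

A->AA, B->BD, C->B, D->C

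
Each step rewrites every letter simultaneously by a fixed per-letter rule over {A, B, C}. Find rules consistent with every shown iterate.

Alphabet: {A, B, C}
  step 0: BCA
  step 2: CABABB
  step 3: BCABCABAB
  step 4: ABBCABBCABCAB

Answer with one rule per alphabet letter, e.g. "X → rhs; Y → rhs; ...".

  step 3 ⇒ step 4: BCABCABAB ⇒ AB·B·C·AB·B·C·AB·C·AB
    A ↦ C
    B ↦ AB
    C ↦ B

A->C, B->AB, C->B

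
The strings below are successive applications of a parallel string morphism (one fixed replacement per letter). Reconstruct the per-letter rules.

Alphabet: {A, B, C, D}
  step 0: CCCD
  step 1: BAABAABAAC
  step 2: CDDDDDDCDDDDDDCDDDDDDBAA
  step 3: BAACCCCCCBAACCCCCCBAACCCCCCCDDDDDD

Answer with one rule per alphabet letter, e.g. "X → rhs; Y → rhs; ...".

  step 2 ⇒ step 3: CDDDDDDCDDDDDDCDDDDDDBAA ⇒ BAA·C·C·C·C·C·C·BAA·C·C·C·C·C·C·BAA·C·C·C·C·C·C·CDD·DD·DD
    A ↦ DD
    B ↦ CDD
    C ↦ BAA
    D ↦ C

A->DD, B->CDD, C->BAA, D->C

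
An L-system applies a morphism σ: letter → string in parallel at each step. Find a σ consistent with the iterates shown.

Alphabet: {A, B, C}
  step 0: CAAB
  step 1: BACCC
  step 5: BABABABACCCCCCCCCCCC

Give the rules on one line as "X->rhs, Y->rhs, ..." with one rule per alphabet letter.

A->C, B->C, C->BA

  step 0 ⇒ step 1: CAAB ⇒ BA·C·C·C
    A ↦ C
    B ↦ C
    C ↦ BA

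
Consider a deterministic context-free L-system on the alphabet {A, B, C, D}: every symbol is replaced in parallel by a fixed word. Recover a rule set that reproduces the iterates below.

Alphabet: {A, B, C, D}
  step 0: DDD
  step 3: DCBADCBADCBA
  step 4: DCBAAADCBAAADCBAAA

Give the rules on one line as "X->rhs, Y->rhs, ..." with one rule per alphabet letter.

A->AA, B->A, C->B, D->DC

  step 3 ⇒ step 4: DCBADCBADCBA ⇒ DC·B·A·AA·DC·B·A·AA·DC·B·A·AA
    A ↦ AA
    B ↦ A
    C ↦ B
    D ↦ DC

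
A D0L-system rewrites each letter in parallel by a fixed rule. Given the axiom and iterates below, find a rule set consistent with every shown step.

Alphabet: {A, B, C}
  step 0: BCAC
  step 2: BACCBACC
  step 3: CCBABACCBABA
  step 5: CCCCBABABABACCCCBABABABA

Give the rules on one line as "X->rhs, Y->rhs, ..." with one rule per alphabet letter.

  step 2 ⇒ step 3: BACCBACC ⇒ C·C·BA·BA·C·C·BA·BA
    A ↦ C
    B ↦ C
    C ↦ BA

A->C, B->C, C->BA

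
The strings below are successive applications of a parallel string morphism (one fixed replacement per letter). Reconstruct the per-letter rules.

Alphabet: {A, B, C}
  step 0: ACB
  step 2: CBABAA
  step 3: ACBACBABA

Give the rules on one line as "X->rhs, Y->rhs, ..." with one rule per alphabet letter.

A->BA, B->C, C->A

  step 2 ⇒ step 3: CBABAA ⇒ A·C·BA·C·BA·BA
    A ↦ BA
    B ↦ C
    C ↦ A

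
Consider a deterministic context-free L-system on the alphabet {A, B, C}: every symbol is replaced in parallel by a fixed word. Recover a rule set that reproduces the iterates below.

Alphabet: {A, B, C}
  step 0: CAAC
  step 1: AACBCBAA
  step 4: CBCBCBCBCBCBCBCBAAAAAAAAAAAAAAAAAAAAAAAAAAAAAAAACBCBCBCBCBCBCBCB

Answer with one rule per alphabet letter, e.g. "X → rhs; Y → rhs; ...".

A->CB, B->AA, C->AA

  step 0 ⇒ step 1: CAAC ⇒ AA·CB·CB·AA
    A ↦ CB
    C ↦ AA
    B ↦ AA  (constrained at step 1)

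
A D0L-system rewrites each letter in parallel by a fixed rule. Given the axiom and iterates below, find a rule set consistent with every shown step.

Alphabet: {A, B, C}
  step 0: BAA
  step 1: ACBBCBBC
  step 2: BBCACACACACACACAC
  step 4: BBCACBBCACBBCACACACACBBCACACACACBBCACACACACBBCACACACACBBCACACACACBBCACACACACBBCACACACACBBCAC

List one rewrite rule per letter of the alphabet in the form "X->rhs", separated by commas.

A->BBC, B->AC, C->AC

  step 1 ⇒ step 2: ACBBCBBC ⇒ BBC·AC·AC·AC·AC·AC·AC·AC
    A ↦ BBC
    B ↦ AC
    C ↦ AC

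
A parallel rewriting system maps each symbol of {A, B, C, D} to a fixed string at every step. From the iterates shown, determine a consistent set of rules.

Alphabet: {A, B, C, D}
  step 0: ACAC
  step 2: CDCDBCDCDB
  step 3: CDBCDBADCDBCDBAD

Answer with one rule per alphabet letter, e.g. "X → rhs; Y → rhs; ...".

  step 2 ⇒ step 3: CDCDBCDCDB ⇒ CD·B·CD·B·AD·CD·B·CD·B·AD
    B ↦ AD
    C ↦ CD
    D ↦ B
    A ↦ C  (constrained at step 0)

A->C, B->AD, C->CD, D->B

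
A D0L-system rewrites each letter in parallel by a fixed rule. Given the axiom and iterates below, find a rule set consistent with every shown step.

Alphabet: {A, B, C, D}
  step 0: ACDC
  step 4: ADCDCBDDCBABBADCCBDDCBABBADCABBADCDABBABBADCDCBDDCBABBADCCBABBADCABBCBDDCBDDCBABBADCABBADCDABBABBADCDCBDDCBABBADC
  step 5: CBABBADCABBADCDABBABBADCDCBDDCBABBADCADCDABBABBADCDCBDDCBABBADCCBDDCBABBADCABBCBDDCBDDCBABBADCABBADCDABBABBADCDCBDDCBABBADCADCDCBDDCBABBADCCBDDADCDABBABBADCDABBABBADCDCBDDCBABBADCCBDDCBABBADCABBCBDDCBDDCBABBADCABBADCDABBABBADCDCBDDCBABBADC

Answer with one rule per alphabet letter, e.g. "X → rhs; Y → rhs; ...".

  step 4 ⇒ step 5: ADCDCBDDCBABBADCCBDDCBABBADCABBADCDABBABBADCDCBDDCBABBADCCBABBADCABBCBDDCBDDCBABBADCABBADCDABBABBADCDCBDDCBABBADC ⇒ CB·ABB·ADC·ABB·ADC·D·ABB·ABB·ADC·D·CB·D·D·CB·ABB·ADC·ADC·D·ABB·ABB·ADC·D·CB·D·D·CB·ABB·ADC·CB·D·D·CB·ABB·ADC·ABB·CB·D·D·CB·D·D·CB·ABB·ADC·ABB·ADC·D·ABB·ABB·ADC·D·CB·D·D·CB·ABB·ADC·ADC·D·CB·D·D·CB·ABB·ADC·CB·D·D·ADC·D·ABB·ABB·ADC·D·ABB·ABB·ADC·D·CB·D·D·CB·ABB·ADC·CB·D·D·CB·ABB·ADC·ABB·CB·D·D·CB·D·D·CB·ABB·ADC·ABB·ADC·D·ABB·ABB·ADC·D·CB·D·D·CB·ABB·ADC
    A ↦ CB
    B ↦ D
    C ↦ ADC
    D ↦ ABB

A->CB, B->D, C->ADC, D->ABB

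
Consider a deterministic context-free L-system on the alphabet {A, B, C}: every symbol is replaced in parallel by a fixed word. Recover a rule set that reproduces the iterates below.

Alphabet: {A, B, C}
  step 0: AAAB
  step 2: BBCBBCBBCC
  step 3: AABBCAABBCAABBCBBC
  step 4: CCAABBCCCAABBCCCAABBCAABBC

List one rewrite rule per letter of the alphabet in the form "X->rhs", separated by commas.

A->C, B->A, C->BBC

  step 3 ⇒ step 4: AABBCAABBCAABBCBBC ⇒ C·C·A·A·BBC·C·C·A·A·BBC·C·C·A·A·BBC·A·A·BBC
    A ↦ C
    B ↦ A
    C ↦ BBC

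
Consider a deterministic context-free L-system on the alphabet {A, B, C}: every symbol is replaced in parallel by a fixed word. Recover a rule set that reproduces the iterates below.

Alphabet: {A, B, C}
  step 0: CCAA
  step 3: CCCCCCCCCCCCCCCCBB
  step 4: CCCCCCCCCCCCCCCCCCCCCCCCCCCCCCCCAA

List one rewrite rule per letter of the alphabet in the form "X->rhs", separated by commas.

  step 3 ⇒ step 4: CCCCCCCCCCCCCCCCBB ⇒ CC·CC·CC·CC·CC·CC·CC·CC·CC·CC·CC·CC·CC·CC·CC·CC·A·A
    B ↦ A
    C ↦ CC
    A ↦ B  (constrained at step 0)

A->B, B->A, C->CC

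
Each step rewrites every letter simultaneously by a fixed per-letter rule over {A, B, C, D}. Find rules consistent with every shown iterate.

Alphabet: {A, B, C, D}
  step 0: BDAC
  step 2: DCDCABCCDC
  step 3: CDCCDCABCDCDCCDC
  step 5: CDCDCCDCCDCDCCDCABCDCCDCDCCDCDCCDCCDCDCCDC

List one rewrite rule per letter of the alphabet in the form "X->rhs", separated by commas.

  step 2 ⇒ step 3: DCDCABCCDC ⇒ C·DC·C·DC·AB·C·DC·DC·C·DC
    A ↦ AB
    B ↦ C
    C ↦ DC
    D ↦ C

A->AB, B->C, C->DC, D->C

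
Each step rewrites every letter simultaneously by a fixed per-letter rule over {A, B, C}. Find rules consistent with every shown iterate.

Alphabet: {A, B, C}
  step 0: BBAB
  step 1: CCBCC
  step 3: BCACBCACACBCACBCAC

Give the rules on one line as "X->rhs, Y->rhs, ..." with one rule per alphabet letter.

  step 0 ⇒ step 1: BBAB ⇒ C·C·BC·C
    A ↦ BC
    B ↦ C
    C ↦ AC  (constrained at step 1)

A->BC, B->C, C->AC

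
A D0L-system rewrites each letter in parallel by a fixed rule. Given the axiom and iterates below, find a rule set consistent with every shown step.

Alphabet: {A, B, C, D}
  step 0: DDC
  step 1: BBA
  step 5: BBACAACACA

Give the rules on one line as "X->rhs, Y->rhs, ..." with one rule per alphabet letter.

  step 0 ⇒ step 1: DDC ⇒ B·B·A
    C ↦ A
    D ↦ B
    A ↦ AC  (constrained at step 1)
    B ↦ D  (constrained at step 1)

A->AC, B->D, C->A, D->B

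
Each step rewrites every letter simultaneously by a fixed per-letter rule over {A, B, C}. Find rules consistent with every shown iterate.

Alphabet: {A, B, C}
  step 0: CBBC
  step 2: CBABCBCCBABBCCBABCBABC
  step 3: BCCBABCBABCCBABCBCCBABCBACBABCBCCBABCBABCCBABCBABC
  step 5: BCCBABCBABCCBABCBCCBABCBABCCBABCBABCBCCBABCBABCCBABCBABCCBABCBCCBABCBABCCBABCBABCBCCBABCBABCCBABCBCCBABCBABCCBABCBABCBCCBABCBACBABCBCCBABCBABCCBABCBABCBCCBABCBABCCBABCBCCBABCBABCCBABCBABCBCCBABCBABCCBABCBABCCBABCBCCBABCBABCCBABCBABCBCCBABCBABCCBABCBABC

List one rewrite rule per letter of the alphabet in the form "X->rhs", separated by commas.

A->B, B->CBA, C->BC

  step 2 ⇒ step 3: CBABCBCCBABBCCBABCBABC ⇒ BC·CBA·B·CBA·BC·CBA·BC·BC·CBA·B·CBA·CBA·BC·BC·CBA·B·CBA·BC·CBA·B·CBA·BC
    A ↦ B
    B ↦ CBA
    C ↦ BC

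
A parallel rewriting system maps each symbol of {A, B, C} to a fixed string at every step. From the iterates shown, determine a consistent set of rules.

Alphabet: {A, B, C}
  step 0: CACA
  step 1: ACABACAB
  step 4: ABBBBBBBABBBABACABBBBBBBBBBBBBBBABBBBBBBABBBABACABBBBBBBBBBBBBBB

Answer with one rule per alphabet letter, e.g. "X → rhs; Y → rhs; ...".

  step 0 ⇒ step 1: CACA ⇒ AC·AB·AC·AB
    A ↦ AB
    C ↦ AC
    B ↦ BB  (constrained at step 1)

A->AB, B->BB, C->AC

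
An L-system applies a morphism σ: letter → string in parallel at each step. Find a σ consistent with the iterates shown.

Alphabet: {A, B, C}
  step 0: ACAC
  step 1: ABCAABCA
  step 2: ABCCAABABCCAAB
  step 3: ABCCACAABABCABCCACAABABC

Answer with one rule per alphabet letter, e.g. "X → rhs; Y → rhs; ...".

A->AB, B->C, C->CA

  step 2 ⇒ step 3: ABCCAABABCCAAB ⇒ AB·C·CA·CA·AB·AB·C·AB·C·CA·CA·AB·AB·C
    A ↦ AB
    B ↦ C
    C ↦ CA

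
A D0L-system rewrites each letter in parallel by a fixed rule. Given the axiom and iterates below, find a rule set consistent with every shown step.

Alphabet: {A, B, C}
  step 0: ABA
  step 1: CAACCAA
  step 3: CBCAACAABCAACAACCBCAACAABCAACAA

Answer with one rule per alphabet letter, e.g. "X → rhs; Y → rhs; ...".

A->CAA, B->C, C->B

  step 0 ⇒ step 1: ABA ⇒ CAA·C·CAA
    A ↦ CAA
    B ↦ C
    C ↦ B  (constrained at step 1)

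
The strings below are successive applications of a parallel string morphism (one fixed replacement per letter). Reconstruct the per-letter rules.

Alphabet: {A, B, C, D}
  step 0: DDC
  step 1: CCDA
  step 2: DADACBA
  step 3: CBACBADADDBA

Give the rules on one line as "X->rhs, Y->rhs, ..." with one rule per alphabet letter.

A->BA, B->DD, C->DA, D->C

  step 2 ⇒ step 3: DADACBA ⇒ C·BA·C·BA·DA·DD·BA
    A ↦ BA
    B ↦ DD
    C ↦ DA
    D ↦ C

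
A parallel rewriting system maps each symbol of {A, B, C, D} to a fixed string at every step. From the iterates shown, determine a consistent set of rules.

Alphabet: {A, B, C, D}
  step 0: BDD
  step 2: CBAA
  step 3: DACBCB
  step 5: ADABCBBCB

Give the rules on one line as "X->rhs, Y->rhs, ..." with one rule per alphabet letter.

  step 2 ⇒ step 3: CBAA ⇒ D·A·CB·CB
    A ↦ CB
    B ↦ A
    C ↦ D
    D ↦ B  (constrained at step 0)

A->CB, B->A, C->D, D->B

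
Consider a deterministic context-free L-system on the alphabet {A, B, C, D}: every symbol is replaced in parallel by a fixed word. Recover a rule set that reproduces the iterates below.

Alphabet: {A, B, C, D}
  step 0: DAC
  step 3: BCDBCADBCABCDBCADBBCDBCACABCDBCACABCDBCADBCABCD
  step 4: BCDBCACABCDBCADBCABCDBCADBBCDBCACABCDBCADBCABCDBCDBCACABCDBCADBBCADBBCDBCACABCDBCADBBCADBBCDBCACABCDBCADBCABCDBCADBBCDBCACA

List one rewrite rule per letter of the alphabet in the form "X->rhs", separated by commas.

  step 3 ⇒ step 4: BCDBCADBCABCDBCADBBCDBCACABCDBCACABCDBCADBCABCD ⇒ BCD·BCA·CA·BCD·BCA·DB·CA·BCD·BCA·DB·BCD·BCA·CA·BCD·BCA·DB·CA·BCD·BCD·BCA·CA·BCD·BCA·DB·BCA·DB·BCD·BCA·CA·BCD·BCA·DB·BCA·DB·BCD·BCA·CA·BCD·BCA·DB·CA·BCD·BCA·DB·BCD·BCA·CA
    A ↦ DB
    B ↦ BCD
    C ↦ BCA
    D ↦ CA

A->DB, B->BCD, C->BCA, D->CA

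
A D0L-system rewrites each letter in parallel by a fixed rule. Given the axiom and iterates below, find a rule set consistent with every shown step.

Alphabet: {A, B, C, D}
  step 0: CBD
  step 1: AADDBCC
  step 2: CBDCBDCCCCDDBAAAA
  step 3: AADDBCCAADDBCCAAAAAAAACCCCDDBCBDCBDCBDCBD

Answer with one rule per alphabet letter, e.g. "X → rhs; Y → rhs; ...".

  step 2 ⇒ step 3: CBDCBDCCCCDDBAAAA ⇒ AA·DDB·CC·AA·DDB·CC·AA·AA·AA·AA·CC·CC·DDB·CBD·CBD·CBD·CBD
    A ↦ CBD
    B ↦ DDB
    C ↦ AA
    D ↦ CC

A->CBD, B->DDB, C->AA, D->CC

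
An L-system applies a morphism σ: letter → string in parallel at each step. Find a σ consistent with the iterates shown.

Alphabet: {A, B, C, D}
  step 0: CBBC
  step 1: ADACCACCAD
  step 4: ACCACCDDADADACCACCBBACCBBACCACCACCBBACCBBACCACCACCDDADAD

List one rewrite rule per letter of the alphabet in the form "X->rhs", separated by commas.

  step 0 ⇒ step 1: CBBC ⇒ AD·ACC·ACC·AD
    B ↦ ACC
    C ↦ AD
    A ↦ DD  (constrained at step 1)
    D ↦ B  (constrained at step 1)

A->DD, B->ACC, C->AD, D->B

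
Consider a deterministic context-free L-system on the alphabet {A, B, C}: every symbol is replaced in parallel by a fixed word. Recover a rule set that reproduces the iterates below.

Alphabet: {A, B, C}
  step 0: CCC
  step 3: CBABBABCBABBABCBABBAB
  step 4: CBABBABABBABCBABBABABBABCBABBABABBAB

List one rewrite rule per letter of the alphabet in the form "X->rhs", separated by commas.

A->B, B->AB, C->CB

  step 3 ⇒ step 4: CBABBABCBABBABCBABBAB ⇒ CB·AB·B·AB·AB·B·AB·CB·AB·B·AB·AB·B·AB·CB·AB·B·AB·AB·B·AB
    A ↦ B
    B ↦ AB
    C ↦ CB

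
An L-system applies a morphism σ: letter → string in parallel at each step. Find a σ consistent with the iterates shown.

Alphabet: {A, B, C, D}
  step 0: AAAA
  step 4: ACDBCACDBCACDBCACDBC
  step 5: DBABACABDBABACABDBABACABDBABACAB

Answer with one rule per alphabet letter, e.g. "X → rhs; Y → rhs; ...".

A->DB, B->C, C->AB, D->A

  step 4 ⇒ step 5: ACDBCACDBCACDBCACDBC ⇒ DB·AB·A·C·AB·DB·AB·A·C·AB·DB·AB·A·C·AB·DB·AB·A·C·AB
    A ↦ DB
    B ↦ C
    C ↦ AB
    D ↦ A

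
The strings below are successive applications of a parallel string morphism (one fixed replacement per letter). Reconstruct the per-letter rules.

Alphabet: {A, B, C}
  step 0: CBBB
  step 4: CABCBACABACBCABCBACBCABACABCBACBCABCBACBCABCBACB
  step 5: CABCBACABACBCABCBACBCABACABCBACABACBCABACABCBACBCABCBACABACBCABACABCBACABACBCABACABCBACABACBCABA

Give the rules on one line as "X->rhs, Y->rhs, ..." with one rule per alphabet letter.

  step 4 ⇒ step 5: CABCBACABACBCABCBACBCABACABCBACBCABCBACBCABCBACB ⇒ CAB·CB·A·CAB·A·CB·CAB·CB·A·CB·CAB·A·CAB·CB·A·CAB·A·CB·CAB·A·CAB·CB·A·CB·CAB·CB·A·CAB·A·CB·CAB·A·CAB·CB·A·CAB·A·CB·CAB·A·CAB·CB·A·CAB·A·CB·CAB·A
    A ↦ CB
    B ↦ A
    C ↦ CAB

A->CB, B->A, C->CAB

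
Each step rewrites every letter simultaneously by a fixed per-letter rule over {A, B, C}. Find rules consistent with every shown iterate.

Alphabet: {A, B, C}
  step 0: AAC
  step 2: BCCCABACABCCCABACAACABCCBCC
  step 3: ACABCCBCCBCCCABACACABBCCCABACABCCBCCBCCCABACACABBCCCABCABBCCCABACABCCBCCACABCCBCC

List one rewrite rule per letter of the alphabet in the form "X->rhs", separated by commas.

A->CAB, B->ACA, C->BCC

  step 2 ⇒ step 3: BCCCABACABCCCABACAACABCCBCC ⇒ ACA·BCC·BCC·BCC·CAB·ACA·CAB·BCC·CAB·ACA·BCC·BCC·BCC·CAB·ACA·CAB·BCC·CAB·CAB·BCC·CAB·ACA·BCC·BCC·ACA·BCC·BCC
    A ↦ CAB
    B ↦ ACA
    C ↦ BCC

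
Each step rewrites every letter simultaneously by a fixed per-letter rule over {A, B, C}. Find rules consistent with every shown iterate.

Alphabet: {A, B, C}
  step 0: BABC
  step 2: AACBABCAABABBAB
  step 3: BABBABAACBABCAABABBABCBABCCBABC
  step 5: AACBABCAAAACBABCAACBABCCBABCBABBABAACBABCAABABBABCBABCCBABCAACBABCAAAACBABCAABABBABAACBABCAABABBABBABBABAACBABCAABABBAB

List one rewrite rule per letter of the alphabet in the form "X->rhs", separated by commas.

  step 2 ⇒ step 3: AACBABCAABABBAB ⇒ BAB·BAB·AA·C·BAB·C·AA·BAB·BAB·C·BAB·C·C·BAB·C
    A ↦ BAB
    B ↦ C
    C ↦ AA

A->BAB, B->C, C->AA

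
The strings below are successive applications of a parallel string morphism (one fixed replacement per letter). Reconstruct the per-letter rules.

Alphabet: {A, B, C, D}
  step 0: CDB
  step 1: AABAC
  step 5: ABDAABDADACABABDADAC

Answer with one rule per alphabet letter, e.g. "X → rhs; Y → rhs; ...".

  step 0 ⇒ step 1: CDB ⇒ A·AB·AC
    B ↦ AC
    C ↦ A
    D ↦ AB
    A ↦ D  (constrained at step 1)

A->D, B->AC, C->A, D->AB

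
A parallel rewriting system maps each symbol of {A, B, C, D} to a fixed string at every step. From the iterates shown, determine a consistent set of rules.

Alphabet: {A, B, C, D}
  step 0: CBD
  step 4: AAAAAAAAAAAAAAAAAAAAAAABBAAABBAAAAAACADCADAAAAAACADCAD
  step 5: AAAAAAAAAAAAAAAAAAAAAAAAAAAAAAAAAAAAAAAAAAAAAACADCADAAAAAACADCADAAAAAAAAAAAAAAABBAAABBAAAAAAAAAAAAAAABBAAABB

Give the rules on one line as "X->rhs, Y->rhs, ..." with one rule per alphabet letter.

A->AA, B->CAD, C->A, D->BB

  step 4 ⇒ step 5: AAAAAAAAAAAAAAAAAAAAAAABBAAABBAAAAAACADCADAAAAAACADCAD ⇒ AA·AA·AA·AA·AA·AA·AA·AA·AA·AA·AA·AA·AA·AA·AA·AA·AA·AA·AA·AA·AA·AA·AA·CAD·CAD·AA·AA·AA·CAD·CAD·AA·AA·AA·AA·AA·AA·A·AA·BB·A·AA·BB·AA·AA·AA·AA·AA·AA·A·AA·BB·A·AA·BB
    A ↦ AA
    B ↦ CAD
    C ↦ A
    D ↦ BB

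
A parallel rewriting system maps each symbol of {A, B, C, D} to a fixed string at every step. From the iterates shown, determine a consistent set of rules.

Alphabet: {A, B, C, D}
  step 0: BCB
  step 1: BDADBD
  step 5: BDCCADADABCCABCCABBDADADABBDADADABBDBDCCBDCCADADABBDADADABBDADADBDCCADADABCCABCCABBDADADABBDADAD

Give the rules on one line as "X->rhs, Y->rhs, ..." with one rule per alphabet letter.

A->AB, B->BD, C->AD, D->CC

  step 0 ⇒ step 1: BCB ⇒ BD·AD·BD
    B ↦ BD
    C ↦ AD
    A ↦ AB  (constrained at step 1)
    D ↦ CC  (constrained at step 1)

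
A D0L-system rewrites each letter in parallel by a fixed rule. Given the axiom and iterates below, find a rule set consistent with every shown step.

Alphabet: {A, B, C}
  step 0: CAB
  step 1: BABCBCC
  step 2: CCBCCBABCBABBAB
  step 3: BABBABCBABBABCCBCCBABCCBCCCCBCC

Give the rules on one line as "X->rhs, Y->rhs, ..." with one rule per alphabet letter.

A->CBC, B->C, C->BAB

  step 2 ⇒ step 3: CCBCCBABCBABBAB ⇒ BAB·BAB·C·BAB·BAB·C·CBC·C·BAB·C·CBC·C·C·CBC·C
    A ↦ CBC
    B ↦ C
    C ↦ BAB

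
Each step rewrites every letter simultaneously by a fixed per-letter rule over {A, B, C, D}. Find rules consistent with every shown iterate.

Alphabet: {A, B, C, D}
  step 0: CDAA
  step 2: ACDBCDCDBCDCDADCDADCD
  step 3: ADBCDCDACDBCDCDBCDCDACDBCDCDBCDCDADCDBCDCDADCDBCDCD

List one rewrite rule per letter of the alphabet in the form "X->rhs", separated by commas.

A->AD, B->ACD, C->BCD, D->CD

  step 2 ⇒ step 3: ACDBCDCDBCDCDADCDADCD ⇒ AD·BCD·CD·ACD·BCD·CD·BCD·CD·ACD·BCD·CD·BCD·CD·AD·CD·BCD·CD·AD·CD·BCD·CD
    A ↦ AD
    B ↦ ACD
    C ↦ BCD
    D ↦ CD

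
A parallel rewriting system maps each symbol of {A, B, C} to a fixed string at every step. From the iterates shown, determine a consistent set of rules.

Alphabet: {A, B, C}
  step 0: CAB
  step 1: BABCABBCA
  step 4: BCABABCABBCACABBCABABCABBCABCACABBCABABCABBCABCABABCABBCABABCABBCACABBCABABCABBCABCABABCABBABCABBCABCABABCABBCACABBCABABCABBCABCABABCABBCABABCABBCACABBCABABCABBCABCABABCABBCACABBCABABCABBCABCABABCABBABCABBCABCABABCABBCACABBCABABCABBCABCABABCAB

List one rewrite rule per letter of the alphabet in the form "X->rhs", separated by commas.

A->CAB, B->BCA, C->BAB

  step 0 ⇒ step 1: CAB ⇒ BAB·CAB·BCA
    A ↦ CAB
    B ↦ BCA
    C ↦ BAB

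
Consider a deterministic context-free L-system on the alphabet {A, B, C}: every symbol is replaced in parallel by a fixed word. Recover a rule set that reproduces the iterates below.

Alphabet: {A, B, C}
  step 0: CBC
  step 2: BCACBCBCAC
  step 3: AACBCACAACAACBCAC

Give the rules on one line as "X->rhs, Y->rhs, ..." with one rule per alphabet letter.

  step 2 ⇒ step 3: BCACBCBCAC ⇒ A·AC·BC·AC·A·AC·A·AC·BC·AC
    A ↦ BC
    B ↦ A
    C ↦ AC

A->BC, B->A, C->AC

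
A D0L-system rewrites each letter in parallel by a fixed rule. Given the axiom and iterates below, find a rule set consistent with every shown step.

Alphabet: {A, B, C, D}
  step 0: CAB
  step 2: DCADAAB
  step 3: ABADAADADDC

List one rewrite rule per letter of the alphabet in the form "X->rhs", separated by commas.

A->AD, B->DC, C->B, D->A

  step 2 ⇒ step 3: DCADAAB ⇒ A·B·AD·A·AD·AD·DC
    A ↦ AD
    B ↦ DC
    C ↦ B
    D ↦ A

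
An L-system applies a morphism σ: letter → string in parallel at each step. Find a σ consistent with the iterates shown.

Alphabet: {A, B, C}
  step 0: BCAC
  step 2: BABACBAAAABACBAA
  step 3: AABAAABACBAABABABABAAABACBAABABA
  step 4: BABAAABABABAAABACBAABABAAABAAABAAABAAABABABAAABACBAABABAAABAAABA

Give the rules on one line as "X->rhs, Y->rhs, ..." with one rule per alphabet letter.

A->BA, B->AA, C->CB

  step 3 ⇒ step 4: AABAAABACBAABABABABAAABACBAABABA ⇒ BA·BA·AA·BA·BA·BA·AA·BA·CB·AA·BA·BA·AA·BA·AA·BA·AA·BA·AA·BA·BA·BA·AA·BA·CB·AA·BA·BA·AA·BA·AA·BA
    A ↦ BA
    B ↦ AA
    C ↦ CB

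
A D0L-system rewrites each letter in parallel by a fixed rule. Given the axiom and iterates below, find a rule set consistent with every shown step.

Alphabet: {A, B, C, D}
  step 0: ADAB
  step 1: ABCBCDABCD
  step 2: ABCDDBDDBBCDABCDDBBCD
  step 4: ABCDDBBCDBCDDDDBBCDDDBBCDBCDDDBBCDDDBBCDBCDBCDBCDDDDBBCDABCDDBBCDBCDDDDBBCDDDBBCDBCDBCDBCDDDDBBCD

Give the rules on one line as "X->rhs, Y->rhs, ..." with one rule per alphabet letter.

A->ABC, B->D, C->DB, D->BCD

  step 1 ⇒ step 2: ABCBCDABCD ⇒ ABC·D·DB·D·DB·BCD·ABC·D·DB·BCD
    A ↦ ABC
    B ↦ D
    C ↦ DB
    D ↦ BCD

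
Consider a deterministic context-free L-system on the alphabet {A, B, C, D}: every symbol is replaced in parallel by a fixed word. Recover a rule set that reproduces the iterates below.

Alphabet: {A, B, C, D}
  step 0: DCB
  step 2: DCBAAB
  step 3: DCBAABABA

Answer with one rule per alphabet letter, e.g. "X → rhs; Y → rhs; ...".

A->AB, B->A, C->B, D->DC

  step 2 ⇒ step 3: DCBAAB ⇒ DC·B·A·AB·AB·A
    A ↦ AB
    B ↦ A
    C ↦ B
    D ↦ DC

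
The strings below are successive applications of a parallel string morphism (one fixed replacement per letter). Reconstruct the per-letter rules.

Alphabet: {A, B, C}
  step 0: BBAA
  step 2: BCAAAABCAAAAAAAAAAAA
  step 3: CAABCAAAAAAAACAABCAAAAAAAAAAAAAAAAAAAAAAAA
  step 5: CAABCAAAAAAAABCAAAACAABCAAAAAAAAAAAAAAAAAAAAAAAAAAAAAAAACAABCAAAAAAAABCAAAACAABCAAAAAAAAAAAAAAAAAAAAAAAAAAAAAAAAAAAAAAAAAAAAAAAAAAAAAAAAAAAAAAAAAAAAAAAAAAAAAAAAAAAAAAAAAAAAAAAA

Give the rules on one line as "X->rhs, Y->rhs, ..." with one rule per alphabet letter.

A->AA, B->CAA, C->BC

  step 2 ⇒ step 3: BCAAAABCAAAAAAAAAAAA ⇒ CAA·BC·AA·AA·AA·AA·CAA·BC·AA·AA·AA·AA·AA·AA·AA·AA·AA·AA·AA·AA
    A ↦ AA
    B ↦ CAA
    C ↦ BC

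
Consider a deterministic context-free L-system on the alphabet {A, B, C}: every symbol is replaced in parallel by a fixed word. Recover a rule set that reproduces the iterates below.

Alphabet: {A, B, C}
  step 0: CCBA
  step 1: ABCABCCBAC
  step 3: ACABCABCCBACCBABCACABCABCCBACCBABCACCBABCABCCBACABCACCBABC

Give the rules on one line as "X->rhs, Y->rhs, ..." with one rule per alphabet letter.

A->AC, B->CB, C->ABC

  step 0 ⇒ step 1: CCBA ⇒ ABC·ABC·CB·AC
    A ↦ AC
    B ↦ CB
    C ↦ ABC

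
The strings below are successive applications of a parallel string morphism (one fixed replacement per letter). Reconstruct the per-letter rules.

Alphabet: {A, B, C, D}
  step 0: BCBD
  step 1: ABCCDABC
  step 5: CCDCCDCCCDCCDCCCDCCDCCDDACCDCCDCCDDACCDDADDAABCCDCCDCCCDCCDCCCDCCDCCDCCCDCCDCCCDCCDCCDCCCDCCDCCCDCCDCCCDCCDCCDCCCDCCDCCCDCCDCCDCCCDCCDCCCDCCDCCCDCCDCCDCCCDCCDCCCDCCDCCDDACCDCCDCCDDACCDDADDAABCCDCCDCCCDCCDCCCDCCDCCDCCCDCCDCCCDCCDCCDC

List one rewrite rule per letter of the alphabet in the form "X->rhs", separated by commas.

A->DDA, B->AB, C->CCD, D->C

  step 0 ⇒ step 1: BCBD ⇒ AB·CCD·AB·C
    B ↦ AB
    C ↦ CCD
    D ↦ C
    A ↦ DDA  (constrained at step 1)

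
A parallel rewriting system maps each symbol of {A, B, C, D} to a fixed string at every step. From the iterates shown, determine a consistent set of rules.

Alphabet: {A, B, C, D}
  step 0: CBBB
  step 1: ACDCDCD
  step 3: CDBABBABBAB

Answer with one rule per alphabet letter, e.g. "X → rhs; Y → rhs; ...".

  step 0 ⇒ step 1: CBBB ⇒ A·CD·CD·CD
    B ↦ CD
    C ↦ A
    A ↦ B  (constrained at step 1)
    D ↦ CA  (constrained at step 1)

A->B, B->CD, C->A, D->CA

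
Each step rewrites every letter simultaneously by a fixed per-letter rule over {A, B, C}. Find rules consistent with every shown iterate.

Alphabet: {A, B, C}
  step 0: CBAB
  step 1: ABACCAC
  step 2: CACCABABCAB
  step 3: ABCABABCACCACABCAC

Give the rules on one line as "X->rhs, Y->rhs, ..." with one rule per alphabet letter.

A->C, B->AC, C->AB

  step 2 ⇒ step 3: CACCABABCAB ⇒ AB·C·AB·AB·C·AC·C·AC·AB·C·AC
    A ↦ C
    B ↦ AC
    C ↦ AB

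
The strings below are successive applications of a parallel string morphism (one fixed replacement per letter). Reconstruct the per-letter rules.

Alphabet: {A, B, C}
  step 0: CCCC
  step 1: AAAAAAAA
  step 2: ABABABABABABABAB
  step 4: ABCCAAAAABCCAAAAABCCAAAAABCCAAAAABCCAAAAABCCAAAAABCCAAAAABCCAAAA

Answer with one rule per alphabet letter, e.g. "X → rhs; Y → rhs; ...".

  step 1 ⇒ step 2: AAAAAAAA ⇒ AB·AB·AB·AB·AB·AB·AB·AB
    A ↦ AB
    B ↦ CC  (constrained at step 2)
  step 0 ⇒ step 1: CCCC ⇒ AA·AA·AA·AA
    C ↦ AA

A->AB, B->CC, C->AA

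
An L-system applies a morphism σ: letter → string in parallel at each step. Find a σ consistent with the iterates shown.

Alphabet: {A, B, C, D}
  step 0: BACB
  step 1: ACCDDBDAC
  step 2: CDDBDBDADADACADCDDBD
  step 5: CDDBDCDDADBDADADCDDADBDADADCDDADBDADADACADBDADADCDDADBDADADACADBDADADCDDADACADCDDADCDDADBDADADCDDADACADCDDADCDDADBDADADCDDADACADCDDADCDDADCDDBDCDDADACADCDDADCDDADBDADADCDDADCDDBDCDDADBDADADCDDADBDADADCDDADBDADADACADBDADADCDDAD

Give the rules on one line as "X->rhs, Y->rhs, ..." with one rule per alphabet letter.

A->CDD, B->AC, C->BD, D->AD

  step 1 ⇒ step 2: ACCDDBDAC ⇒ CDD·BD·BD·AD·AD·AC·AD·CDD·BD
    A ↦ CDD
    B ↦ AC
    C ↦ BD
    D ↦ AD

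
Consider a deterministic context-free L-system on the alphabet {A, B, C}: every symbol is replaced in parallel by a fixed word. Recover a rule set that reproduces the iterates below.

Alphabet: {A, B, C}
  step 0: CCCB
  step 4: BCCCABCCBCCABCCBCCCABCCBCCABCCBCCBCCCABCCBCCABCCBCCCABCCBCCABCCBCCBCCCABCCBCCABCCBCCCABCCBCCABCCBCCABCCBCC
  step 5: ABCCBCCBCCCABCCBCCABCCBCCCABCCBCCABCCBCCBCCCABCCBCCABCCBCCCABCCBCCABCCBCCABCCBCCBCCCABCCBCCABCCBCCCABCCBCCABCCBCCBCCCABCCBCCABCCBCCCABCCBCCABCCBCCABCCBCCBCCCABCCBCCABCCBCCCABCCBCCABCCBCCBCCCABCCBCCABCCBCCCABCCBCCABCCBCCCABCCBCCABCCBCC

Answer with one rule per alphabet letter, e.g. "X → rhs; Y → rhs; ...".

  step 4 ⇒ step 5: BCCCABCCBCCABCCBCCCABCCBCCABCCBCCBCCCABCCBCCABCCBCCCABCCBCCABCCBCCBCCCABCCBCCABCCBCCCABCCBCCABCCBCCABCCBCC ⇒ A·BCC·BCC·BCC·C·A·BCC·BCC·A·BCC·BCC·C·A·BCC·BCC·A·BCC·BCC·BCC·C·A·BCC·BCC·A·BCC·BCC·C·A·BCC·BCC·A·BCC·BCC·A·BCC·BCC·BCC·C·A·BCC·BCC·A·BCC·BCC·C·A·BCC·BCC·A·BCC·BCC·BCC·C·A·BCC·BCC·A·BCC·BCC·C·A·BCC·BCC·A·BCC·BCC·A·BCC·BCC·BCC·C·A·BCC·BCC·A·BCC·BCC·C·A·BCC·BCC·A·BCC·BCC·BCC·C·A·BCC·BCC·A·BCC·BCC·C·A·BCC·BCC·A·BCC·BCC·C·A·BCC·BCC·A·BCC·BCC
    A ↦ C
    B ↦ A
    C ↦ BCC

A->C, B->A, C->BCC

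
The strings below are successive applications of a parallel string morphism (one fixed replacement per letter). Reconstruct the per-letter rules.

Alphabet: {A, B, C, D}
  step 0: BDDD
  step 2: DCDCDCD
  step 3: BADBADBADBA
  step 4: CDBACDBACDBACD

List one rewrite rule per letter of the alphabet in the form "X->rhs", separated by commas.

A->D, B->C, C->D, D->BA

  step 3 ⇒ step 4: BADBADBADBA ⇒ C·D·BA·C·D·BA·C·D·BA·C·D
    A ↦ D
    B ↦ C
    D ↦ BA
  step 2 ⇒ step 3: DCDCDCD ⇒ BA·D·BA·D·BA·D·BA
    C ↦ D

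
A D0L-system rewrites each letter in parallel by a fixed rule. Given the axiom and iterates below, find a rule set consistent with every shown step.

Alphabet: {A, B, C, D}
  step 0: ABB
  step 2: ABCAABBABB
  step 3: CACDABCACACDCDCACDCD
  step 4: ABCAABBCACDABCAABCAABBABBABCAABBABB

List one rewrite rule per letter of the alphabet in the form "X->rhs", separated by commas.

  step 3 ⇒ step 4: CACDABCACACDCDCACDCD ⇒ AB·CA·AB·B·CA·CD·AB·CA·AB·CA·AB·B·AB·B·AB·CA·AB·B·AB·B
    A ↦ CA
    B ↦ CD
    C ↦ AB
    D ↦ B

A->CA, B->CD, C->AB, D->B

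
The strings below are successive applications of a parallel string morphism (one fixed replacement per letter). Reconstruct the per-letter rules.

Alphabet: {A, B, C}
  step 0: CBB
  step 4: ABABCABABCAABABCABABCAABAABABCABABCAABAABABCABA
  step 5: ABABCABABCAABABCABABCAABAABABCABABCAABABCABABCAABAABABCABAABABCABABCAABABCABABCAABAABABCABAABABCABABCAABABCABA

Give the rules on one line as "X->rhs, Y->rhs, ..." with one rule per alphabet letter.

  step 4 ⇒ step 5: ABABCABABCAABABCABABCAABAABABCABABCAABAABABCABA ⇒ ABA·BC·ABA·BC·A·ABA·BC·ABA·BC·A·ABA·ABA·BC·ABA·BC·A·ABA·BC·ABA·BC·A·ABA·ABA·BC·ABA·ABA·BC·ABA·BC·A·ABA·BC·ABA·BC·A·ABA·ABA·BC·ABA·ABA·BC·ABA·BC·A·ABA·BC·ABA
    A ↦ ABA
    B ↦ BC
    C ↦ A

A->ABA, B->BC, C->A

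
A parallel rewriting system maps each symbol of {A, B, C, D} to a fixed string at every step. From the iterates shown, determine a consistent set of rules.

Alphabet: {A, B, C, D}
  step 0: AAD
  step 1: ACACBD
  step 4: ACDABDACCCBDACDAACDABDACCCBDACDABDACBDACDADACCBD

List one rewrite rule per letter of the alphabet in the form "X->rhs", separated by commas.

  step 0 ⇒ step 1: AAD ⇒ AC·AC·BD
    A ↦ AC
    D ↦ BD
    B ↦ CC  (constrained at step 1)
    C ↦ DA  (constrained at step 1)

A->AC, B->CC, C->DA, D->BD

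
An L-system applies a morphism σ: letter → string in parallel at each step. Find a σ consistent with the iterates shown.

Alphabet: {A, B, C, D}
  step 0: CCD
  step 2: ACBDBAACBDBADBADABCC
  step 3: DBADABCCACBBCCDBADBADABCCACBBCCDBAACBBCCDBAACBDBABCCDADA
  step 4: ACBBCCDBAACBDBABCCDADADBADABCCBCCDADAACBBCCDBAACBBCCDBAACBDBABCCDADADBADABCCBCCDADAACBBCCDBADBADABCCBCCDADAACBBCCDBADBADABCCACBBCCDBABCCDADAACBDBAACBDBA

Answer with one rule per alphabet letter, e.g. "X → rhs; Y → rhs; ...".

  step 3 ⇒ step 4: DBADABCCACBBCCDBADBADABCCACBBCCDBAACBBCCDBAACBDBABCCDADA ⇒ ACB·BCC·DBA·ACB·DBA·BCC·DA·DA·DBA·DA·BCC·BCC·DA·DA·ACB·BCC·DBA·ACB·BCC·DBA·ACB·DBA·BCC·DA·DA·DBA·DA·BCC·BCC·DA·DA·ACB·BCC·DBA·DBA·DA·BCC·BCC·DA·DA·ACB·BCC·DBA·DBA·DA·BCC·ACB·BCC·DBA·BCC·DA·DA·ACB·DBA·ACB·DBA
    A ↦ DBA
    B ↦ BCC
    C ↦ DA
    D ↦ ACB

A->DBA, B->BCC, C->DA, D->ACB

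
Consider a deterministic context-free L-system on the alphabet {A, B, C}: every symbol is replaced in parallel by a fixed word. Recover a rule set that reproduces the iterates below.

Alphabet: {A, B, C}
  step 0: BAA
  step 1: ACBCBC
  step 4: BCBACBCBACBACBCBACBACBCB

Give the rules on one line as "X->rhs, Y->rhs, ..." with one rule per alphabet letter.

  step 0 ⇒ step 1: BAA ⇒ AC·BC·BC
    A ↦ BC
    B ↦ AC
    C ↦ B  (constrained at step 1)

A->BC, B->AC, C->B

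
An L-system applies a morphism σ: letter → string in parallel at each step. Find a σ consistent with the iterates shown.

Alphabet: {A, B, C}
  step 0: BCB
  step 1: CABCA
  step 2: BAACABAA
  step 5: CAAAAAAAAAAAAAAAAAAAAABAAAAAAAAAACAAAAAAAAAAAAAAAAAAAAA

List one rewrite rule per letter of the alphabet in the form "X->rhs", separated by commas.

A->AA, B->CA, C->B

  step 1 ⇒ step 2: CABCA ⇒ B·AA·CA·B·AA
    A ↦ AA
    B ↦ CA
    C ↦ B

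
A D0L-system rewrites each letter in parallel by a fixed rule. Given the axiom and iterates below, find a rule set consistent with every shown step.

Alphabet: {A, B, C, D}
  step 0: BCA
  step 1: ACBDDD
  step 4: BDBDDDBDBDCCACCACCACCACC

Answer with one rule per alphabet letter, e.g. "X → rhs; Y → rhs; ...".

  step 0 ⇒ step 1: BCA ⇒ AC·BD·DD
    A ↦ DD
    B ↦ AC
    C ↦ BD
    D ↦ C  (constrained at step 1)

A->DD, B->AC, C->BD, D->C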